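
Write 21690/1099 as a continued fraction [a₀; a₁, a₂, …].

[19; 1, 2, 1, 3, 1, 3, 15]

Repeatedly divide and take the remainder:
21690 = 19·1099 + 809, so a_0 = 19
1099 = 1·809 + 290, so a_1 = 1
809 = 2·290 + 229, so a_2 = 2
290 = 1·229 + 61, so a_3 = 1
229 = 3·61 + 46, so a_4 = 3
61 = 1·46 + 15, so a_5 = 1
46 = 3·15 + 1, so a_6 = 3
15 = 15·1 + 0, so a_7 = 15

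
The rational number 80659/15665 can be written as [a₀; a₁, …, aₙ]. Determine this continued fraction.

Repeatedly divide and take the remainder:
80659 = 5·15665 + 2334, so a_0 = 5
15665 = 6·2334 + 1661, so a_1 = 6
2334 = 1·1661 + 673, so a_2 = 1
1661 = 2·673 + 315, so a_3 = 2
673 = 2·315 + 43, so a_4 = 2
315 = 7·43 + 14, so a_5 = 7
43 = 3·14 + 1, so a_6 = 3
14 = 14·1 + 0, so a_7 = 14

[5; 6, 1, 2, 2, 7, 3, 14]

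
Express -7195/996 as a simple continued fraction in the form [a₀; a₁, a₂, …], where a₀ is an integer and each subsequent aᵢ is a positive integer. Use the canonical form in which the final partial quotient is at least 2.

-7195 = -8·996 + 773, so a_0 = -8
996 = 1·773 + 223, so a_1 = 1
773 = 3·223 + 104, so a_2 = 3
223 = 2·104 + 15, so a_3 = 2
104 = 6·15 + 14, so a_4 = 6
15 = 1·14 + 1, so a_5 = 1
14 = 14·1 + 0, so a_6 = 14

[-8; 1, 3, 2, 6, 1, 14]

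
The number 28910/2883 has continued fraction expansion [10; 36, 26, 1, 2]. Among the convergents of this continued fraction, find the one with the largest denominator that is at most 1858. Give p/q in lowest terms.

9757/973

a_0 = 10: 10/1  (≤ bound)
a_1 = 36: 361/36  (≤ bound)
a_2 = 26: 9396/937  (≤ bound)
a_3 = 1: 9757/973  (≤ bound)
a_4 = 2: 28910/2883  (> 1858, stop)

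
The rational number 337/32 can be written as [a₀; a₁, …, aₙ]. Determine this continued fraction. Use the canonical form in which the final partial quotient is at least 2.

⌊337/32⌋ = 10, remainder 17
⌊32/17⌋ = 1, remainder 15
⌊17/15⌋ = 1, remainder 2
⌊15/2⌋ = 7, remainder 1
⌊2/1⌋ = 2, remainder 0

[10; 1, 1, 7, 2]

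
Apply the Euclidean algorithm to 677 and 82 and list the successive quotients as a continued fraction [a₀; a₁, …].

Run the Euclidean algorithm, recording each quotient:
677 ÷ 82 → quotient 8, remainder 21
82 ÷ 21 → quotient 3, remainder 19
21 ÷ 19 → quotient 1, remainder 2
19 ÷ 2 → quotient 9, remainder 1
2 ÷ 1 → quotient 2, remainder 0

[8; 3, 1, 9, 2]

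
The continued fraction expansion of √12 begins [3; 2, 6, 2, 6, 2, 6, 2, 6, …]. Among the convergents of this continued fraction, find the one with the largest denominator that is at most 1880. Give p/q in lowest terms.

1351/390

a_0 = 3: 3/1  (≤ bound)
a_1 = 2: 7/2  (≤ bound)
a_2 = 6: 45/13  (≤ bound)
a_3 = 2: 97/28  (≤ bound)
a_4 = 6: 627/181  (≤ bound)
a_5 = 2: 1351/390  (≤ bound)
a_6 = 6: 8733/2521  (> 1880, stop)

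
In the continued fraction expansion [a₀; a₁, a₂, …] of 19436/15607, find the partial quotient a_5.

15

Run the Euclidean algorithm, recording each quotient:
19436 ÷ 15607 → quotient 1, remainder 3829
15607 ÷ 3829 → quotient 4, remainder 291
3829 ÷ 291 → quotient 13, remainder 46
291 ÷ 46 → quotient 6, remainder 15
46 ÷ 15 → quotient 3, remainder 1
15 ÷ 1 → quotient 15, remainder 0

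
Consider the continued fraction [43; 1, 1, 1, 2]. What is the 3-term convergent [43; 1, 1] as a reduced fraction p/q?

87/2

Compute successive convergents:
a_0 = 43: 43/1
a_1 = 1: 44/1
a_2 = 1: 87/2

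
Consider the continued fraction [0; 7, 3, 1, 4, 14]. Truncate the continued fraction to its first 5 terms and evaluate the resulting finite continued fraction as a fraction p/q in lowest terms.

Start with 4.
1 + 1/(4/1) = 1 + 1/4 = 5/4
3 + 1/(5/4) = 3 + 4/5 = 19/5
7 + 1/(19/5) = 7 + 5/19 = 138/19
0 + 1/(138/19) = 0 + 19/138 = 19/138

19/138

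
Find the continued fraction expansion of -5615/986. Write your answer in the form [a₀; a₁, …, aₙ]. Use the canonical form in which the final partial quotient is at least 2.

[-6; 3, 3, 1, 1, 1, 2, 10]

Repeatedly divide and take the remainder:
⌊-5615/986⌋ = -6, remainder 301
⌊986/301⌋ = 3, remainder 83
⌊301/83⌋ = 3, remainder 52
⌊83/52⌋ = 1, remainder 31
⌊52/31⌋ = 1, remainder 21
⌊31/21⌋ = 1, remainder 10
⌊21/10⌋ = 2, remainder 1
⌊10/1⌋ = 10, remainder 0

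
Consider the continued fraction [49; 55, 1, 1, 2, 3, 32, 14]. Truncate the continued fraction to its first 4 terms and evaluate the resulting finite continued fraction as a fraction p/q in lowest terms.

a_0 = 49: 49/1
a_1 = 55: 2696/55
a_2 = 1: 2745/56
a_3 = 1: 5441/111

5441/111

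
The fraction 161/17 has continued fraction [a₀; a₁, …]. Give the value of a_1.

2

⌊161/17⌋ = 9, remainder 8
⌊17/8⌋ = 2, remainder 1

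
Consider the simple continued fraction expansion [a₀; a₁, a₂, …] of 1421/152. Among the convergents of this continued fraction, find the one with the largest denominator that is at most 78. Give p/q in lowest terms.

List convergents until the denominator exceeds the bound:
a_0 = 9: 9/1  (≤ bound)
a_1 = 2: 19/2  (≤ bound)
a_2 = 1: 28/3  (≤ bound)
a_3 = 6: 187/20  (≤ bound)
a_4 = 1: 215/23  (≤ bound)
a_5 = 1: 402/43  (≤ bound)
a_6 = 3: 1421/152  (> 78, stop)

402/43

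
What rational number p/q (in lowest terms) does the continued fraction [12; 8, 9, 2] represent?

Start with 2.
9 + 1/(2/1) = 9 + 1/2 = 19/2
8 + 1/(19/2) = 8 + 2/19 = 154/19
12 + 1/(154/19) = 12 + 19/154 = 1867/154

1867/154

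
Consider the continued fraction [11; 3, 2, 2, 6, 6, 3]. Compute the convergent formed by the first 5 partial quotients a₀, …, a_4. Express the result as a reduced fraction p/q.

1231/109

Build up convergents one term at a time:
a_0 = 11: 11/1
a_1 = 3: 34/3
a_2 = 2: 79/7
a_3 = 2: 192/17
a_4 = 6: 1231/109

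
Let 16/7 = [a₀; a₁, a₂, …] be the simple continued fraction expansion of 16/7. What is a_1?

16 ÷ 7 → quotient 2, remainder 2
7 ÷ 2 → quotient 3, remainder 1

3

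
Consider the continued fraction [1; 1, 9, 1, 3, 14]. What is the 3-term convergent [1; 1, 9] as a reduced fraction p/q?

19/10

Build up convergents one term at a time:
a_0 = 1: 1/1
a_1 = 1: 2/1
a_2 = 9: 19/10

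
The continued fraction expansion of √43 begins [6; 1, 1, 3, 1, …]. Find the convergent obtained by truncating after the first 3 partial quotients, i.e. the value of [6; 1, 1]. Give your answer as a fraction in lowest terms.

a_0 = 6: 6/1
a_1 = 1: 7/1
a_2 = 1: 13/2

13/2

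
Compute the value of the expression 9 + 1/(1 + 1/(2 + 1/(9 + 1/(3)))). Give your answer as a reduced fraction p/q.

842/87

Start with 3.
9 + 1/(3/1) = 9 + 1/3 = 28/3
2 + 1/(28/3) = 2 + 3/28 = 59/28
1 + 1/(59/28) = 1 + 28/59 = 87/59
9 + 1/(87/59) = 9 + 59/87 = 842/87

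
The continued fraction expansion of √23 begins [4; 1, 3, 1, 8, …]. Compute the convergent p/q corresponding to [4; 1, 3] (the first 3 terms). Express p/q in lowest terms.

Compute successive convergents:
a_0 = 4: 4/1
a_1 = 1: 5/1
a_2 = 3: 19/4

19/4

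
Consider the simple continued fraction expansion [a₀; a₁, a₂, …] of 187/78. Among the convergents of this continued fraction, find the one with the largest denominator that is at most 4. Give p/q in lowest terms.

7/3

List convergents until the denominator exceeds the bound:
a_0 = 2: 2/1  (≤ bound)
a_1 = 2: 5/2  (≤ bound)
a_2 = 1: 7/3  (≤ bound)
a_3 = 1: 12/5  (> 4, stop)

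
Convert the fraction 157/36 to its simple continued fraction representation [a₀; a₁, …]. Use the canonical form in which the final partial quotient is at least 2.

157 = 4·36 + 13, so a_0 = 4
36 = 2·13 + 10, so a_1 = 2
13 = 1·10 + 3, so a_2 = 1
10 = 3·3 + 1, so a_3 = 3
3 = 3·1 + 0, so a_4 = 3

[4; 2, 1, 3, 3]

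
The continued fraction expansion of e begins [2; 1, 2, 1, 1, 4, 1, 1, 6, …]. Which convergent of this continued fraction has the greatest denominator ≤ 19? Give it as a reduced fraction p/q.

a_0 = 2: 2/1  (≤ bound)
a_1 = 1: 3/1  (≤ bound)
a_2 = 2: 8/3  (≤ bound)
a_3 = 1: 11/4  (≤ bound)
a_4 = 1: 19/7  (≤ bound)
a_5 = 4: 87/32  (> 19, stop)

19/7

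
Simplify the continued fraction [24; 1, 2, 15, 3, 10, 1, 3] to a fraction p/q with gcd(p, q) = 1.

Start with 3.
1 + 1/(3/1) = 1 + 1/3 = 4/3
10 + 1/(4/3) = 10 + 3/4 = 43/4
3 + 1/(43/4) = 3 + 4/43 = 133/43
15 + 1/(133/43) = 15 + 43/133 = 2038/133
2 + 1/(2038/133) = 2 + 133/2038 = 4209/2038
1 + 1/(4209/2038) = 1 + 2038/4209 = 6247/4209
24 + 1/(6247/4209) = 24 + 4209/6247 = 154137/6247

154137/6247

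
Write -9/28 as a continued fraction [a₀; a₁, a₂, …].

[-1; 1, 2, 9]

-9 ÷ 28 → quotient -1, remainder 19
28 ÷ 19 → quotient 1, remainder 9
19 ÷ 9 → quotient 2, remainder 1
9 ÷ 1 → quotient 9, remainder 0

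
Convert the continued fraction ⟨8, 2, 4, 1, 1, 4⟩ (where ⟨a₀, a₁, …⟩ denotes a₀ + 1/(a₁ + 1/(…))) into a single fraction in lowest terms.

769/91

Start with 4.
1 + 1/(4/1) = 1 + 1/4 = 5/4
1 + 1/(5/4) = 1 + 4/5 = 9/5
4 + 1/(9/5) = 4 + 5/9 = 41/9
2 + 1/(41/9) = 2 + 9/41 = 91/41
8 + 1/(91/41) = 8 + 41/91 = 769/91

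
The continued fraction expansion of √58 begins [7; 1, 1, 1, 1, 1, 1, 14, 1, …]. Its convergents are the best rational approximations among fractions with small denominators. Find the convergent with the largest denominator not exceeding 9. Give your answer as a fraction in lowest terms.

List convergents until the denominator exceeds the bound:
a_0 = 7: 7/1  (≤ bound)
a_1 = 1: 8/1  (≤ bound)
a_2 = 1: 15/2  (≤ bound)
a_3 = 1: 23/3  (≤ bound)
a_4 = 1: 38/5  (≤ bound)
a_5 = 1: 61/8  (≤ bound)
a_6 = 1: 99/13  (> 9, stop)

61/8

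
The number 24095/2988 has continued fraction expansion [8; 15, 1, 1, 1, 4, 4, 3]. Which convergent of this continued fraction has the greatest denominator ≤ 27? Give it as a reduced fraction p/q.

a_0 = 8: 8/1  (≤ bound)
a_1 = 15: 121/15  (≤ bound)
a_2 = 1: 129/16  (≤ bound)
a_3 = 1: 250/31  (> 27, stop)

129/16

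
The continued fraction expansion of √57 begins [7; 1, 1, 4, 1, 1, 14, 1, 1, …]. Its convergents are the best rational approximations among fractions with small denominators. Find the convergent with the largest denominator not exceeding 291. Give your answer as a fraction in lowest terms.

2197/291

a_0 = 7: 7/1  (≤ bound)
a_1 = 1: 8/1  (≤ bound)
a_2 = 1: 15/2  (≤ bound)
a_3 = 4: 68/9  (≤ bound)
a_4 = 1: 83/11  (≤ bound)
a_5 = 1: 151/20  (≤ bound)
a_6 = 14: 2197/291  (≤ bound)
a_7 = 1: 2348/311  (> 291, stop)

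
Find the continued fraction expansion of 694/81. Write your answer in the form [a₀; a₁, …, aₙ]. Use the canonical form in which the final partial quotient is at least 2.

694 ÷ 81 → quotient 8, remainder 46
81 ÷ 46 → quotient 1, remainder 35
46 ÷ 35 → quotient 1, remainder 11
35 ÷ 11 → quotient 3, remainder 2
11 ÷ 2 → quotient 5, remainder 1
2 ÷ 1 → quotient 2, remainder 0

[8; 1, 1, 3, 5, 2]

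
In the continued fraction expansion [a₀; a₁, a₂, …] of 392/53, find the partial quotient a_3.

1

392 = 7·53 + 21, so a_0 = 7
53 = 2·21 + 11, so a_1 = 2
21 = 1·11 + 10, so a_2 = 1
11 = 1·10 + 1, so a_3 = 1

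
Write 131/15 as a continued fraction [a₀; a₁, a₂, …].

131 ÷ 15 → quotient 8, remainder 11
15 ÷ 11 → quotient 1, remainder 4
11 ÷ 4 → quotient 2, remainder 3
4 ÷ 3 → quotient 1, remainder 1
3 ÷ 1 → quotient 3, remainder 0

[8; 1, 2, 1, 3]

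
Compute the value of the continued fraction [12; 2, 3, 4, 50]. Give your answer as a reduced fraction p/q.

Starting at the tail and folding back:
Start with 50.
4 + 1/(50/1) = 4 + 1/50 = 201/50
3 + 1/(201/50) = 3 + 50/201 = 653/201
2 + 1/(653/201) = 2 + 201/653 = 1507/653
12 + 1/(1507/653) = 12 + 653/1507 = 18737/1507

18737/1507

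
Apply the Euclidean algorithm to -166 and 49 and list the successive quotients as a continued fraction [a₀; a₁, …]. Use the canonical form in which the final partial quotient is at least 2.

[-4; 1, 1, 1, 1, 2, 1, 2]

-166 = -4·49 + 30, so a_0 = -4
49 = 1·30 + 19, so a_1 = 1
30 = 1·19 + 11, so a_2 = 1
19 = 1·11 + 8, so a_3 = 1
11 = 1·8 + 3, so a_4 = 1
8 = 2·3 + 2, so a_5 = 2
3 = 1·2 + 1, so a_6 = 1
2 = 2·1 + 0, so a_7 = 2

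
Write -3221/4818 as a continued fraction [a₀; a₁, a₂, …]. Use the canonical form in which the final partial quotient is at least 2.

-3221 = -1·4818 + 1597, so a_0 = -1
4818 = 3·1597 + 27, so a_1 = 3
1597 = 59·27 + 4, so a_2 = 59
27 = 6·4 + 3, so a_3 = 6
4 = 1·3 + 1, so a_4 = 1
3 = 3·1 + 0, so a_5 = 3

[-1; 3, 59, 6, 1, 3]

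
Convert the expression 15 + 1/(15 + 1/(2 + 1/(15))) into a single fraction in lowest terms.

a_0 = 15: 15/1
a_1 = 15: 226/15
a_2 = 2: 467/31
a_3 = 15: 7231/480

7231/480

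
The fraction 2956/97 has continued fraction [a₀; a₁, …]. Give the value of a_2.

Run the Euclidean algorithm, recording each quotient:
2956 = 30·97 + 46, so a_0 = 30
97 = 2·46 + 5, so a_1 = 2
46 = 9·5 + 1, so a_2 = 9

9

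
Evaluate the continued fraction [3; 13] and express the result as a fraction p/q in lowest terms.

40/13

Use the convergent recurrence hₖ = aₖ·hₖ₋₁ + hₖ₋₂ (and likewise for the denominators kₖ):
a_0 = 3: 3/1
a_1 = 13: 40/13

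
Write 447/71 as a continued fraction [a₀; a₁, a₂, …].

447 ÷ 71 → quotient 6, remainder 21
71 ÷ 21 → quotient 3, remainder 8
21 ÷ 8 → quotient 2, remainder 5
8 ÷ 5 → quotient 1, remainder 3
5 ÷ 3 → quotient 1, remainder 2
3 ÷ 2 → quotient 1, remainder 1
2 ÷ 1 → quotient 2, remainder 0

[6; 3, 2, 1, 1, 1, 2]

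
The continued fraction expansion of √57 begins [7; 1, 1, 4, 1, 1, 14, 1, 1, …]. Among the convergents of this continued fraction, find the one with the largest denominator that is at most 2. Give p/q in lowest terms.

15/2

a_0 = 7: 7/1  (≤ bound)
a_1 = 1: 8/1  (≤ bound)
a_2 = 1: 15/2  (≤ bound)
a_3 = 4: 68/9  (> 2, stop)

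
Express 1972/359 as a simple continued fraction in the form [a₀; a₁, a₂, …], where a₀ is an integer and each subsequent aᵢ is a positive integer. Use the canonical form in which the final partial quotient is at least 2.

[5; 2, 35, 2, 2]

Apply division with remainder until the remainder is 0:
1972 ÷ 359 → quotient 5, remainder 177
359 ÷ 177 → quotient 2, remainder 5
177 ÷ 5 → quotient 35, remainder 2
5 ÷ 2 → quotient 2, remainder 1
2 ÷ 1 → quotient 2, remainder 0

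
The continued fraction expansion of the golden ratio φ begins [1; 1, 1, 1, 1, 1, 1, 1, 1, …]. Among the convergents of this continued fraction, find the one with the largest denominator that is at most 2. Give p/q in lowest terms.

a_0 = 1: 1/1  (≤ bound)
a_1 = 1: 2/1  (≤ bound)
a_2 = 1: 3/2  (≤ bound)
a_3 = 1: 5/3  (> 2, stop)

3/2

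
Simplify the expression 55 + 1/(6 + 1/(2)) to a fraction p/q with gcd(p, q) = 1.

Start with 2.
6 + 1/(2/1) = 6 + 1/2 = 13/2
55 + 1/(13/2) = 55 + 2/13 = 717/13

717/13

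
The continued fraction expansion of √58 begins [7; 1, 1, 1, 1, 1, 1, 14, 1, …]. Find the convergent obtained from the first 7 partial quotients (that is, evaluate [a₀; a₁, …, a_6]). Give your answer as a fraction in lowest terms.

99/13

Use the convergent recurrence hₖ = aₖ·hₖ₋₁ + hₖ₋₂ (and likewise for the denominators kₖ):
a_0 = 7: 7/1
a_1 = 1: 8/1
a_2 = 1: 15/2
a_3 = 1: 23/3
a_4 = 1: 38/5
a_5 = 1: 61/8
a_6 = 1: 99/13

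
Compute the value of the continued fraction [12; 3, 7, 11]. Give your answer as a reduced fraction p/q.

a_0 = 12: 12/1
a_1 = 3: 37/3
a_2 = 7: 271/22
a_3 = 11: 3018/245

3018/245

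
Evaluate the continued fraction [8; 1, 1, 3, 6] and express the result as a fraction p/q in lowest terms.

377/44

Work from the innermost term outward:
Start with 6.
3 + 1/(6/1) = 3 + 1/6 = 19/6
1 + 1/(19/6) = 1 + 6/19 = 25/19
1 + 1/(25/19) = 1 + 19/25 = 44/25
8 + 1/(44/25) = 8 + 25/44 = 377/44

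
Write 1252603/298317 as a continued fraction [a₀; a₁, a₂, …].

1252603 = 4·298317 + 59335, so a_0 = 4
298317 = 5·59335 + 1642, so a_1 = 5
59335 = 36·1642 + 223, so a_2 = 36
1642 = 7·223 + 81, so a_3 = 7
223 = 2·81 + 61, so a_4 = 2
81 = 1·61 + 20, so a_5 = 1
61 = 3·20 + 1, so a_6 = 3
20 = 20·1 + 0, so a_7 = 20

[4; 5, 36, 7, 2, 1, 3, 20]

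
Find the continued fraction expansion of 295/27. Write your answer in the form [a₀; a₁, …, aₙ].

[10; 1, 12, 2]

295 ÷ 27 → quotient 10, remainder 25
27 ÷ 25 → quotient 1, remainder 2
25 ÷ 2 → quotient 12, remainder 1
2 ÷ 1 → quotient 2, remainder 0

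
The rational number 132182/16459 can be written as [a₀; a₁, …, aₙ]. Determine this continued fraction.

Run the Euclidean algorithm, recording each quotient:
132182 = 8·16459 + 510, so a_0 = 8
16459 = 32·510 + 139, so a_1 = 32
510 = 3·139 + 93, so a_2 = 3
139 = 1·93 + 46, so a_3 = 1
93 = 2·46 + 1, so a_4 = 2
46 = 46·1 + 0, so a_5 = 46

[8; 32, 3, 1, 2, 46]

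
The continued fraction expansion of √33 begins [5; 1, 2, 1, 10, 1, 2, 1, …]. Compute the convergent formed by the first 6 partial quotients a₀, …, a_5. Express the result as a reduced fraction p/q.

Compute successive convergents:
a_0 = 5: 5/1
a_1 = 1: 6/1
a_2 = 2: 17/3
a_3 = 1: 23/4
a_4 = 10: 247/43
a_5 = 1: 270/47

270/47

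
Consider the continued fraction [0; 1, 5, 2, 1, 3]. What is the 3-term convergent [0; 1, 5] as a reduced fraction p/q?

5/6

Collapse the nested fraction from the inside out:
Start with 5.
1 + 1/(5/1) = 1 + 1/5 = 6/5
0 + 1/(6/5) = 0 + 5/6 = 5/6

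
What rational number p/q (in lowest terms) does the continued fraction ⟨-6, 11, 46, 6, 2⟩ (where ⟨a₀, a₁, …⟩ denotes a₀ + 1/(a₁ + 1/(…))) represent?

-39078/6613

Work from the innermost term outward:
Start with 2.
6 + 1/(2/1) = 6 + 1/2 = 13/2
46 + 1/(13/2) = 46 + 2/13 = 600/13
11 + 1/(600/13) = 11 + 13/600 = 6613/600
-6 + 1/(6613/600) = -6 + 600/6613 = -39078/6613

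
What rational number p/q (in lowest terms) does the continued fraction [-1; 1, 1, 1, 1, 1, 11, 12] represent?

-423/1124

Build up convergents one term at a time:
a_0 = -1: -1/1
a_1 = 1: 0/1
a_2 = 1: -1/2
a_3 = 1: -1/3
a_4 = 1: -2/5
a_5 = 1: -3/8
a_6 = 11: -35/93
a_7 = 12: -423/1124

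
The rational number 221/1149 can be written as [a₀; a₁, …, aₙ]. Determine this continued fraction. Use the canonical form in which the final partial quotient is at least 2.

Apply division with remainder until the remainder is 0:
⌊221/1149⌋ = 0, remainder 221
⌊1149/221⌋ = 5, remainder 44
⌊221/44⌋ = 5, remainder 1
⌊44/1⌋ = 44, remainder 0

[0; 5, 5, 44]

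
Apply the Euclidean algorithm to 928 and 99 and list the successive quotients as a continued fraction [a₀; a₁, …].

Run the Euclidean algorithm, recording each quotient:
928 ÷ 99 → quotient 9, remainder 37
99 ÷ 37 → quotient 2, remainder 25
37 ÷ 25 → quotient 1, remainder 12
25 ÷ 12 → quotient 2, remainder 1
12 ÷ 1 → quotient 12, remainder 0

[9; 2, 1, 2, 12]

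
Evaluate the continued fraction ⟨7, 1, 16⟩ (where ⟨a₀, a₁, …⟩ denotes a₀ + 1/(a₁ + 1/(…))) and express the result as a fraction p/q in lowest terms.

135/17

Build up convergents one term at a time:
a_0 = 7: 7/1
a_1 = 1: 8/1
a_2 = 16: 135/17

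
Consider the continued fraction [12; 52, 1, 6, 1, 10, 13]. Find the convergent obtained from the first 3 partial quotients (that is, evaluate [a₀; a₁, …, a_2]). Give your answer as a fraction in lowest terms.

Start with 1.
52 + 1/(1/1) = 52 + 1/1 = 53/1
12 + 1/(53/1) = 12 + 1/53 = 637/53

637/53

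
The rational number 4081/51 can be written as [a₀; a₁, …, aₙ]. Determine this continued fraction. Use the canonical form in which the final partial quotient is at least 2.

4081 ÷ 51 → quotient 80, remainder 1
51 ÷ 1 → quotient 51, remainder 0

[80; 51]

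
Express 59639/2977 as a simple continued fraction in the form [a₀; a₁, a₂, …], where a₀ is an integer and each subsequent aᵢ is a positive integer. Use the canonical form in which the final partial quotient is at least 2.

Repeatedly divide and take the remainder:
59639 = 20·2977 + 99, so a_0 = 20
2977 = 30·99 + 7, so a_1 = 30
99 = 14·7 + 1, so a_2 = 14
7 = 7·1 + 0, so a_3 = 7

[20; 30, 14, 7]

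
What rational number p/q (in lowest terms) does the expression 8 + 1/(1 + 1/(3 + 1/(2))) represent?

79/9

a_0 = 8: 8/1
a_1 = 1: 9/1
a_2 = 3: 35/4
a_3 = 2: 79/9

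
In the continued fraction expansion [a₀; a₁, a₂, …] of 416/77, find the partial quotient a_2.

2

Run the Euclidean algorithm, recording each quotient:
416 ÷ 77 → quotient 5, remainder 31
77 ÷ 31 → quotient 2, remainder 15
31 ÷ 15 → quotient 2, remainder 1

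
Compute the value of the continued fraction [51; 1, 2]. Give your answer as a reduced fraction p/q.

155/3

a_0 = 51: 51/1
a_1 = 1: 52/1
a_2 = 2: 155/3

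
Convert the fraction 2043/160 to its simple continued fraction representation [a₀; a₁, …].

[12; 1, 3, 3, 12]

2043 ÷ 160 → quotient 12, remainder 123
160 ÷ 123 → quotient 1, remainder 37
123 ÷ 37 → quotient 3, remainder 12
37 ÷ 12 → quotient 3, remainder 1
12 ÷ 1 → quotient 12, remainder 0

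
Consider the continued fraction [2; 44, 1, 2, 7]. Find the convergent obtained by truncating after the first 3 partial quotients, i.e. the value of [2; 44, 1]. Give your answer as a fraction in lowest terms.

91/45

Collapse the nested fraction from the inside out:
Start with 1.
44 + 1/(1/1) = 44 + 1/1 = 45/1
2 + 1/(45/1) = 2 + 1/45 = 91/45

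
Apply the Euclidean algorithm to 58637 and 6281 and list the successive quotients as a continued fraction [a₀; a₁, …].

[9; 2, 1, 48, 43]

Repeatedly divide and take the remainder:
58637 ÷ 6281 → quotient 9, remainder 2108
6281 ÷ 2108 → quotient 2, remainder 2065
2108 ÷ 2065 → quotient 1, remainder 43
2065 ÷ 43 → quotient 48, remainder 1
43 ÷ 1 → quotient 43, remainder 0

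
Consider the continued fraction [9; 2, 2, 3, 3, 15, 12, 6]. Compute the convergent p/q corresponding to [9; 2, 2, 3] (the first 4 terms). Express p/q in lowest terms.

Start with 3.
2 + 1/(3/1) = 2 + 1/3 = 7/3
2 + 1/(7/3) = 2 + 3/7 = 17/7
9 + 1/(17/7) = 9 + 7/17 = 160/17

160/17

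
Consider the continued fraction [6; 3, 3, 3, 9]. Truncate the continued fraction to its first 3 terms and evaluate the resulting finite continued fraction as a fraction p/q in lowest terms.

Work from the innermost term outward:
Start with 3.
3 + 1/(3/1) = 3 + 1/3 = 10/3
6 + 1/(10/3) = 6 + 3/10 = 63/10

63/10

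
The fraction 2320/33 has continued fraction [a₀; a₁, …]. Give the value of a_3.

3

2320 = 70·33 + 10, so a_0 = 70
33 = 3·10 + 3, so a_1 = 3
10 = 3·3 + 1, so a_2 = 3
3 = 3·1 + 0, so a_3 = 3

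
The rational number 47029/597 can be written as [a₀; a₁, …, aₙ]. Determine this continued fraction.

[78; 1, 3, 2, 5, 12]

47029 ÷ 597 → quotient 78, remainder 463
597 ÷ 463 → quotient 1, remainder 134
463 ÷ 134 → quotient 3, remainder 61
134 ÷ 61 → quotient 2, remainder 12
61 ÷ 12 → quotient 5, remainder 1
12 ÷ 1 → quotient 12, remainder 0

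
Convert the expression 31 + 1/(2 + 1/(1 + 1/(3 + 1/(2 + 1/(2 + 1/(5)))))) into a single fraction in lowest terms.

Use the convergent recurrence hₖ = aₖ·hₖ₋₁ + hₖ₋₂ (and likewise for the denominators kₖ):
a_0 = 31: 31/1
a_1 = 2: 63/2
a_2 = 1: 94/3
a_3 = 3: 345/11
a_4 = 2: 784/25
a_5 = 2: 1913/61
a_6 = 5: 10349/330

10349/330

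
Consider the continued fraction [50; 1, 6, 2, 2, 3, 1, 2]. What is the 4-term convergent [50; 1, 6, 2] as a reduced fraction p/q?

a_0 = 50: 50/1
a_1 = 1: 51/1
a_2 = 6: 356/7
a_3 = 2: 763/15

763/15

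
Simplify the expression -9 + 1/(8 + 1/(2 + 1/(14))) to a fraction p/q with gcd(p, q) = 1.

Start with 14.
2 + 1/(14/1) = 2 + 1/14 = 29/14
8 + 1/(29/14) = 8 + 14/29 = 246/29
-9 + 1/(246/29) = -9 + 29/246 = -2185/246

-2185/246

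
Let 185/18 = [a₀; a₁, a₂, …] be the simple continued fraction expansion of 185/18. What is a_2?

1

Repeatedly divide and take the remainder:
185 = 10·18 + 5, so a_0 = 10
18 = 3·5 + 3, so a_1 = 3
5 = 1·3 + 2, so a_2 = 1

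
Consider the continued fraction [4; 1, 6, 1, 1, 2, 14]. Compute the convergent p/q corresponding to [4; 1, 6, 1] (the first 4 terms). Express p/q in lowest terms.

39/8

Build up convergents one term at a time:
a_0 = 4: 4/1
a_1 = 1: 5/1
a_2 = 6: 34/7
a_3 = 1: 39/8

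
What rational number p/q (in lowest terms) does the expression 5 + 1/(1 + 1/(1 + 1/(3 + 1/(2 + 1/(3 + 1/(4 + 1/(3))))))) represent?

4245/763

a_0 = 5: 5/1
a_1 = 1: 6/1
a_2 = 1: 11/2
a_3 = 3: 39/7
a_4 = 2: 89/16
a_5 = 3: 306/55
a_6 = 4: 1313/236
a_7 = 3: 4245/763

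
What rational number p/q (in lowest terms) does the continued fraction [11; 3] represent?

34/3

a_0 = 11: 11/1
a_1 = 3: 34/3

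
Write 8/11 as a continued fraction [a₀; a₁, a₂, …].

Apply division with remainder until the remainder is 0:
8 ÷ 11 → quotient 0, remainder 8
11 ÷ 8 → quotient 1, remainder 3
8 ÷ 3 → quotient 2, remainder 2
3 ÷ 2 → quotient 1, remainder 1
2 ÷ 1 → quotient 2, remainder 0

[0; 1, 2, 1, 2]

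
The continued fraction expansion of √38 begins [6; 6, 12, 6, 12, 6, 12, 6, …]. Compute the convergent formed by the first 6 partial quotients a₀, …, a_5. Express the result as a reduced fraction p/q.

Start with 6.
12 + 1/(6/1) = 12 + 1/6 = 73/6
6 + 1/(73/6) = 6 + 6/73 = 444/73
12 + 1/(444/73) = 12 + 73/444 = 5401/444
6 + 1/(5401/444) = 6 + 444/5401 = 32850/5401
6 + 1/(32850/5401) = 6 + 5401/32850 = 202501/32850

202501/32850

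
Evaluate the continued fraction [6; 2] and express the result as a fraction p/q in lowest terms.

13/2

a_0 = 6: 6/1
a_1 = 2: 13/2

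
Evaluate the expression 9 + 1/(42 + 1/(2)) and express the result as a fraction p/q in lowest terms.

767/85

a_0 = 9: 9/1
a_1 = 42: 379/42
a_2 = 2: 767/85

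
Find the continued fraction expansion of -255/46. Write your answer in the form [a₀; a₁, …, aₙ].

Repeatedly divide and take the remainder:
-255 ÷ 46 → quotient -6, remainder 21
46 ÷ 21 → quotient 2, remainder 4
21 ÷ 4 → quotient 5, remainder 1
4 ÷ 1 → quotient 4, remainder 0

[-6; 2, 5, 4]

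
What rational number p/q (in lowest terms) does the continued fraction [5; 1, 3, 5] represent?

Starting at the tail and folding back:
Start with 5.
3 + 1/(5/1) = 3 + 1/5 = 16/5
1 + 1/(16/5) = 1 + 5/16 = 21/16
5 + 1/(21/16) = 5 + 16/21 = 121/21

121/21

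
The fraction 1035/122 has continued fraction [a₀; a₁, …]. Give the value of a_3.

1

1035 ÷ 122 → quotient 8, remainder 59
122 ÷ 59 → quotient 2, remainder 4
59 ÷ 4 → quotient 14, remainder 3
4 ÷ 3 → quotient 1, remainder 1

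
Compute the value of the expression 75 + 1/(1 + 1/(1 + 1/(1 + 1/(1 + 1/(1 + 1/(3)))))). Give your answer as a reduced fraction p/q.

a_0 = 75: 75/1
a_1 = 1: 76/1
a_2 = 1: 151/2
a_3 = 1: 227/3
a_4 = 1: 378/5
a_5 = 1: 605/8
a_6 = 3: 2193/29

2193/29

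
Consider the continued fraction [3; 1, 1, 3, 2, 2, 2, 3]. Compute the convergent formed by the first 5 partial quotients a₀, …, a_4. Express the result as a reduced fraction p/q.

57/16

a_0 = 3: 3/1
a_1 = 1: 4/1
a_2 = 1: 7/2
a_3 = 3: 25/7
a_4 = 2: 57/16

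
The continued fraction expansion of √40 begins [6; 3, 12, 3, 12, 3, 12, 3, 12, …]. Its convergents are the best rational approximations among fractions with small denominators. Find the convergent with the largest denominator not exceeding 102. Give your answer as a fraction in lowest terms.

a_0 = 6: 6/1  (≤ bound)
a_1 = 3: 19/3  (≤ bound)
a_2 = 12: 234/37  (≤ bound)
a_3 = 3: 721/114  (> 102, stop)

234/37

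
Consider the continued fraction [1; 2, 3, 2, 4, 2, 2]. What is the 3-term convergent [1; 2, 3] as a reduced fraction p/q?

10/7

Use the convergent recurrence hₖ = aₖ·hₖ₋₁ + hₖ₋₂ (and likewise for the denominators kₖ):
a_0 = 1: 1/1
a_1 = 2: 3/2
a_2 = 3: 10/7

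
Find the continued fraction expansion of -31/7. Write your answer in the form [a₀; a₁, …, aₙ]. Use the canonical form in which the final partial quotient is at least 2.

[-5; 1, 1, 3]

-31 ÷ 7 → quotient -5, remainder 4
7 ÷ 4 → quotient 1, remainder 3
4 ÷ 3 → quotient 1, remainder 1
3 ÷ 1 → quotient 3, remainder 0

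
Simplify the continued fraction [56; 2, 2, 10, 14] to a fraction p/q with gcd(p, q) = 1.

41344/733

Compute successive convergents:
a_0 = 56: 56/1
a_1 = 2: 113/2
a_2 = 2: 282/5
a_3 = 10: 2933/52
a_4 = 14: 41344/733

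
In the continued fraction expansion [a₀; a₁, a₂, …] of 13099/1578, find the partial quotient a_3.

⌊13099/1578⌋ = 8, remainder 475
⌊1578/475⌋ = 3, remainder 153
⌊475/153⌋ = 3, remainder 16
⌊153/16⌋ = 9, remainder 9

9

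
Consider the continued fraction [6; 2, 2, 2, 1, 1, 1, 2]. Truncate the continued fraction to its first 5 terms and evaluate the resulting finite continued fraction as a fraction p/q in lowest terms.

Start with 1.
2 + 1/(1/1) = 2 + 1/1 = 3/1
2 + 1/(3/1) = 2 + 1/3 = 7/3
2 + 1/(7/3) = 2 + 3/7 = 17/7
6 + 1/(17/7) = 6 + 7/17 = 109/17

109/17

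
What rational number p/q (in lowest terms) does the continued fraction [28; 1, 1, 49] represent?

2822/99

a_0 = 28: 28/1
a_1 = 1: 29/1
a_2 = 1: 57/2
a_3 = 49: 2822/99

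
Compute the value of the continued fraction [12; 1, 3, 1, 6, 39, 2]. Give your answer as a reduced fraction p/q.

Start with 2.
39 + 1/(2/1) = 39 + 1/2 = 79/2
6 + 1/(79/2) = 6 + 2/79 = 476/79
1 + 1/(476/79) = 1 + 79/476 = 555/476
3 + 1/(555/476) = 3 + 476/555 = 2141/555
1 + 1/(2141/555) = 1 + 555/2141 = 2696/2141
12 + 1/(2696/2141) = 12 + 2141/2696 = 34493/2696

34493/2696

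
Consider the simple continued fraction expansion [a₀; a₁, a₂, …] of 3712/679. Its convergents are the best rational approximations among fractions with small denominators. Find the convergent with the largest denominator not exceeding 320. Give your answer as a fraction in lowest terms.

82/15

List convergents until the denominator exceeds the bound:
a_0 = 5: 5/1  (≤ bound)
a_1 = 2: 11/2  (≤ bound)
a_2 = 7: 82/15  (≤ bound)
a_3 = 22: 1815/332  (> 320, stop)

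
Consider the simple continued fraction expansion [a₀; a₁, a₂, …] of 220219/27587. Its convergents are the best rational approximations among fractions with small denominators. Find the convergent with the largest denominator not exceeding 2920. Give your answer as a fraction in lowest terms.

List convergents until the denominator exceeds the bound:
a_0 = 7: 7/1  (≤ bound)
a_1 = 1: 8/1  (≤ bound)
a_2 = 56: 455/57  (≤ bound)
a_3 = 1: 463/58  (≤ bound)
a_4 = 5: 2770/347  (≤ bound)
a_5 = 26: 72483/9080  (> 2920, stop)

2770/347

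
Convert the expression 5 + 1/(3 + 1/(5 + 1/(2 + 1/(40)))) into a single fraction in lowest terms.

Collapse the nested fraction from the inside out:
Start with 40.
2 + 1/(40/1) = 2 + 1/40 = 81/40
5 + 1/(81/40) = 5 + 40/81 = 445/81
3 + 1/(445/81) = 3 + 81/445 = 1416/445
5 + 1/(1416/445) = 5 + 445/1416 = 7525/1416

7525/1416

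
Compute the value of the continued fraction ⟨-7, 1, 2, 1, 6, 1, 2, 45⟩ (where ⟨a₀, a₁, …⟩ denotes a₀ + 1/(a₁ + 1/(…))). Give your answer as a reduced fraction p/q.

a_0 = -7: -7/1
a_1 = 1: -6/1
a_2 = 2: -19/3
a_3 = 1: -25/4
a_4 = 6: -169/27
a_5 = 1: -194/31
a_6 = 2: -557/89
a_7 = 45: -25259/4036

-25259/4036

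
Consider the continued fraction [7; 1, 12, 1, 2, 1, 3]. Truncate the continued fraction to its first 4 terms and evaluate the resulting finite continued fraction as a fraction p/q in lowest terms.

Start with 1.
12 + 1/(1/1) = 12 + 1/1 = 13/1
1 + 1/(13/1) = 1 + 1/13 = 14/13
7 + 1/(14/13) = 7 + 13/14 = 111/14

111/14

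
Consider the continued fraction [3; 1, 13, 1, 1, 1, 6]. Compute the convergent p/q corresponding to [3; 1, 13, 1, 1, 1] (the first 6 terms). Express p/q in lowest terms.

Start with 1.
1 + 1/(1/1) = 1 + 1/1 = 2/1
1 + 1/(2/1) = 1 + 1/2 = 3/2
13 + 1/(3/2) = 13 + 2/3 = 41/3
1 + 1/(41/3) = 1 + 3/41 = 44/41
3 + 1/(44/41) = 3 + 41/44 = 173/44

173/44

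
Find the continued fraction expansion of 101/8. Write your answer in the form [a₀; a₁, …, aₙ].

Run the Euclidean algorithm, recording each quotient:
101 ÷ 8 → quotient 12, remainder 5
8 ÷ 5 → quotient 1, remainder 3
5 ÷ 3 → quotient 1, remainder 2
3 ÷ 2 → quotient 1, remainder 1
2 ÷ 1 → quotient 2, remainder 0

[12; 1, 1, 1, 2]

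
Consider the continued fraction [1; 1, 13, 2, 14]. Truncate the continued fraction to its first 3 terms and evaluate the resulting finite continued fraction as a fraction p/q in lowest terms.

27/14

a_0 = 1: 1/1
a_1 = 1: 2/1
a_2 = 13: 27/14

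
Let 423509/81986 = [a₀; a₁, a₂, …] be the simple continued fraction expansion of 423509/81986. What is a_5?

423509 = 5·81986 + 13579, so a_0 = 5
81986 = 6·13579 + 512, so a_1 = 6
13579 = 26·512 + 267, so a_2 = 26
512 = 1·267 + 245, so a_3 = 1
267 = 1·245 + 22, so a_4 = 1
245 = 11·22 + 3, so a_5 = 11

11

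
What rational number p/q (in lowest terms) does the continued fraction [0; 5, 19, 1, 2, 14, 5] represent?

4289/21663

Compute successive convergents:
a_0 = 0: 0/1
a_1 = 5: 1/5
a_2 = 19: 19/96
a_3 = 1: 20/101
a_4 = 2: 59/298
a_5 = 14: 846/4273
a_6 = 5: 4289/21663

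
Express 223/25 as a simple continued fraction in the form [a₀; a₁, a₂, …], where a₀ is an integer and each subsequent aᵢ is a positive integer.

223 ÷ 25 → quotient 8, remainder 23
25 ÷ 23 → quotient 1, remainder 2
23 ÷ 2 → quotient 11, remainder 1
2 ÷ 1 → quotient 2, remainder 0

[8; 1, 11, 2]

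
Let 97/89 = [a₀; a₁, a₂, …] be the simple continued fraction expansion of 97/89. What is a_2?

⌊97/89⌋ = 1, remainder 8
⌊89/8⌋ = 11, remainder 1
⌊8/1⌋ = 8, remainder 0

8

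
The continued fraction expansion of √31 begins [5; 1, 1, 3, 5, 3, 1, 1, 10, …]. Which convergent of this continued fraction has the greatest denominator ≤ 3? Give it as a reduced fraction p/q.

List convergents until the denominator exceeds the bound:
a_0 = 5: 5/1  (≤ bound)
a_1 = 1: 6/1  (≤ bound)
a_2 = 1: 11/2  (≤ bound)
a_3 = 3: 39/7  (> 3, stop)

11/2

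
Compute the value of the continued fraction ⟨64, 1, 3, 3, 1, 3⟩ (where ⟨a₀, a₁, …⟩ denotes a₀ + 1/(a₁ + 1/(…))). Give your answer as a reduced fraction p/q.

4145/64

Use the convergent recurrence hₖ = aₖ·hₖ₋₁ + hₖ₋₂ (and likewise for the denominators kₖ):
a_0 = 64: 64/1
a_1 = 1: 65/1
a_2 = 3: 259/4
a_3 = 3: 842/13
a_4 = 1: 1101/17
a_5 = 3: 4145/64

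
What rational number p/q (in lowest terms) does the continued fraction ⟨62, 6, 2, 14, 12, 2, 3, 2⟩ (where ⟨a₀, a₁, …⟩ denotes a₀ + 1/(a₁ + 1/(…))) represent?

a_0 = 62: 62/1
a_1 = 6: 373/6
a_2 = 2: 808/13
a_3 = 14: 11685/188
a_4 = 12: 141028/2269
a_5 = 2: 293741/4726
a_6 = 3: 1022251/16447
a_7 = 2: 2338243/37620

2338243/37620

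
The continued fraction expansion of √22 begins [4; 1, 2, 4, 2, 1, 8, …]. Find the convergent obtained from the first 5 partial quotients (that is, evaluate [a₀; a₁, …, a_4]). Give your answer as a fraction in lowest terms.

136/29

a_0 = 4: 4/1
a_1 = 1: 5/1
a_2 = 2: 14/3
a_3 = 4: 61/13
a_4 = 2: 136/29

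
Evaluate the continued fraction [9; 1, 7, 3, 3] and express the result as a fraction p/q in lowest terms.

820/83

Compute successive convergents:
a_0 = 9: 9/1
a_1 = 1: 10/1
a_2 = 7: 79/8
a_3 = 3: 247/25
a_4 = 3: 820/83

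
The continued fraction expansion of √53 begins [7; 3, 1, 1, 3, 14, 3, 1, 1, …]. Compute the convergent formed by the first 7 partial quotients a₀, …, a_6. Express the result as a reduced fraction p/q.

Start with 3.
14 + 1/(3/1) = 14 + 1/3 = 43/3
3 + 1/(43/3) = 3 + 3/43 = 132/43
1 + 1/(132/43) = 1 + 43/132 = 175/132
1 + 1/(175/132) = 1 + 132/175 = 307/175
3 + 1/(307/175) = 3 + 175/307 = 1096/307
7 + 1/(1096/307) = 7 + 307/1096 = 7979/1096

7979/1096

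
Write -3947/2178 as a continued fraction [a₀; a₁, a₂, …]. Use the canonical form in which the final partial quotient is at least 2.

Repeatedly divide and take the remainder:
-3947 = -2·2178 + 409, so a_0 = -2
2178 = 5·409 + 133, so a_1 = 5
409 = 3·133 + 10, so a_2 = 3
133 = 13·10 + 3, so a_3 = 13
10 = 3·3 + 1, so a_4 = 3
3 = 3·1 + 0, so a_5 = 3

[-2; 5, 3, 13, 3, 3]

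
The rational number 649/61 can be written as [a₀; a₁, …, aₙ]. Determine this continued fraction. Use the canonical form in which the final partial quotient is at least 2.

649 ÷ 61 → quotient 10, remainder 39
61 ÷ 39 → quotient 1, remainder 22
39 ÷ 22 → quotient 1, remainder 17
22 ÷ 17 → quotient 1, remainder 5
17 ÷ 5 → quotient 3, remainder 2
5 ÷ 2 → quotient 2, remainder 1
2 ÷ 1 → quotient 2, remainder 0

[10; 1, 1, 1, 3, 2, 2]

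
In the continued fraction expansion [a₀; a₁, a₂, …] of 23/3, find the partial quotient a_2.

2

Apply division with remainder until the remainder is 0:
⌊23/3⌋ = 7, remainder 2
⌊3/2⌋ = 1, remainder 1
⌊2/1⌋ = 2, remainder 0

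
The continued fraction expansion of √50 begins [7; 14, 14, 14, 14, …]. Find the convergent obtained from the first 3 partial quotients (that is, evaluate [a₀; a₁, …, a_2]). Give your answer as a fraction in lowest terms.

Start with 14.
14 + 1/(14/1) = 14 + 1/14 = 197/14
7 + 1/(197/14) = 7 + 14/197 = 1393/197

1393/197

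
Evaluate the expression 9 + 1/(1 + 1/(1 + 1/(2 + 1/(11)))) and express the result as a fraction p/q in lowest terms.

547/57

Collapse the nested fraction from the inside out:
Start with 11.
2 + 1/(11/1) = 2 + 1/11 = 23/11
1 + 1/(23/11) = 1 + 11/23 = 34/23
1 + 1/(34/23) = 1 + 23/34 = 57/34
9 + 1/(57/34) = 9 + 34/57 = 547/57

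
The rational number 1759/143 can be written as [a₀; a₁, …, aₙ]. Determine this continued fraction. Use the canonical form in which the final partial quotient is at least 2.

1759 = 12·143 + 43, so a_0 = 12
143 = 3·43 + 14, so a_1 = 3
43 = 3·14 + 1, so a_2 = 3
14 = 14·1 + 0, so a_3 = 14

[12; 3, 3, 14]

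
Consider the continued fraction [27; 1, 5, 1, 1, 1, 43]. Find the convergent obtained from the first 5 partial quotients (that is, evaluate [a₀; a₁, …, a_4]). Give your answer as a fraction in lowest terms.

362/13

Compute successive convergents:
a_0 = 27: 27/1
a_1 = 1: 28/1
a_2 = 5: 167/6
a_3 = 1: 195/7
a_4 = 1: 362/13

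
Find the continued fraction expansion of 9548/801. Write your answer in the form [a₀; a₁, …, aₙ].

[11; 1, 11, 1, 1, 15, 2]

⌊9548/801⌋ = 11, remainder 737
⌊801/737⌋ = 1, remainder 64
⌊737/64⌋ = 11, remainder 33
⌊64/33⌋ = 1, remainder 31
⌊33/31⌋ = 1, remainder 2
⌊31/2⌋ = 15, remainder 1
⌊2/1⌋ = 2, remainder 0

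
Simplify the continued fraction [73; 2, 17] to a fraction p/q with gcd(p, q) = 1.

Build up convergents one term at a time:
a_0 = 73: 73/1
a_1 = 2: 147/2
a_2 = 17: 2572/35

2572/35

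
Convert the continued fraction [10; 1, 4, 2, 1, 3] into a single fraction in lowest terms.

638/59

a_0 = 10: 10/1
a_1 = 1: 11/1
a_2 = 4: 54/5
a_3 = 2: 119/11
a_4 = 1: 173/16
a_5 = 3: 638/59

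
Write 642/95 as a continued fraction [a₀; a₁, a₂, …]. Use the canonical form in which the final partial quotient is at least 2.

⌊642/95⌋ = 6, remainder 72
⌊95/72⌋ = 1, remainder 23
⌊72/23⌋ = 3, remainder 3
⌊23/3⌋ = 7, remainder 2
⌊3/2⌋ = 1, remainder 1
⌊2/1⌋ = 2, remainder 0

[6; 1, 3, 7, 1, 2]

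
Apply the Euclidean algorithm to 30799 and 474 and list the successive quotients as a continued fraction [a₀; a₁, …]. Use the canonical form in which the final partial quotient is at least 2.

[64; 1, 42, 11]

30799 ÷ 474 → quotient 64, remainder 463
474 ÷ 463 → quotient 1, remainder 11
463 ÷ 11 → quotient 42, remainder 1
11 ÷ 1 → quotient 11, remainder 0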